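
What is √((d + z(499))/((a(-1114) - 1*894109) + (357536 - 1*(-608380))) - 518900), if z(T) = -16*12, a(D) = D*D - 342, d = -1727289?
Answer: 61*I*√26690419952169/437487 ≈ 720.35*I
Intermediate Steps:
a(D) = -342 + D² (a(D) = D² - 342 = -342 + D²)
z(T) = -192
√((d + z(499))/((a(-1114) - 1*894109) + (357536 - 1*(-608380))) - 518900) = √((-1727289 - 192)/(((-342 + (-1114)²) - 1*894109) + (357536 - 1*(-608380))) - 518900) = √(-1727481/(((-342 + 1240996) - 894109) + (357536 + 608380)) - 518900) = √(-1727481/((1240654 - 894109) + 965916) - 518900) = √(-1727481/(346545 + 965916) - 518900) = √(-1727481/1312461 - 518900) = √(-1727481*1/1312461 - 518900) = √(-575827/437487 - 518900) = √(-227012580127/437487) = 61*I*√26690419952169/437487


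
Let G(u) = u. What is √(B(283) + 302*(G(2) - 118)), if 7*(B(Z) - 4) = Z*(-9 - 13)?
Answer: I*√1759954/7 ≈ 189.52*I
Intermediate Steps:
B(Z) = 4 - 22*Z/7 (B(Z) = 4 + (Z*(-9 - 13))/7 = 4 + (Z*(-22))/7 = 4 + (-22*Z)/7 = 4 - 22*Z/7)
√(B(283) + 302*(G(2) - 118)) = √((4 - 22/7*283) + 302*(2 - 118)) = √((4 - 6226/7) + 302*(-116)) = √(-6198/7 - 35032) = √(-251422/7) = I*√1759954/7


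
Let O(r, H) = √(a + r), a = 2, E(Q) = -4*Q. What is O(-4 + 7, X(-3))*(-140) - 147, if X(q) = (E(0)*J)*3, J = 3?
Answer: -147 - 140*√5 ≈ -460.05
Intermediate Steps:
X(q) = 0 (X(q) = (-4*0*3)*3 = (0*3)*3 = 0*3 = 0)
O(r, H) = √(2 + r)
O(-4 + 7, X(-3))*(-140) - 147 = √(2 + (-4 + 7))*(-140) - 147 = √(2 + 3)*(-140) - 147 = √5*(-140) - 147 = -140*√5 - 147 = -147 - 140*√5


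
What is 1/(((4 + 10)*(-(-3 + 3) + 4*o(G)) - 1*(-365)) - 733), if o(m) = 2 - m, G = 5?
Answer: -1/536 ≈ -0.0018657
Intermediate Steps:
1/(((4 + 10)*(-(-3 + 3) + 4*o(G)) - 1*(-365)) - 733) = 1/(((4 + 10)*(-(-3 + 3) + 4*(2 - 1*5)) - 1*(-365)) - 733) = 1/((14*(-1*0 + 4*(2 - 5)) + 365) - 733) = 1/((14*(0 + 4*(-3)) + 365) - 733) = 1/((14*(0 - 12) + 365) - 733) = 1/((14*(-12) + 365) - 733) = 1/((-168 + 365) - 733) = 1/(197 - 733) = 1/(-536) = -1/536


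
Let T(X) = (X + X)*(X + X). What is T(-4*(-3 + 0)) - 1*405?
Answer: 171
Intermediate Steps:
T(X) = 4*X² (T(X) = (2*X)*(2*X) = 4*X²)
T(-4*(-3 + 0)) - 1*405 = 4*(-4*(-3 + 0))² - 1*405 = 4*(-4*(-3))² - 405 = 4*12² - 405 = 4*144 - 405 = 576 - 405 = 171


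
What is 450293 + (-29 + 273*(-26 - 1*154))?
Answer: 401124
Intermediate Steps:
450293 + (-29 + 273*(-26 - 1*154)) = 450293 + (-29 + 273*(-26 - 154)) = 450293 + (-29 + 273*(-180)) = 450293 + (-29 - 49140) = 450293 - 49169 = 401124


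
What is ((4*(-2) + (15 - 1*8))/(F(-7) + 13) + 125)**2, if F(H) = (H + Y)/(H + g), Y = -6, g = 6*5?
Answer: 1276418529/81796 ≈ 15605.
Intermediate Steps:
g = 30
F(H) = (-6 + H)/(30 + H) (F(H) = (H - 6)/(H + 30) = (-6 + H)/(30 + H))
((4*(-2) + (15 - 1*8))/(F(-7) + 13) + 125)**2 = ((4*(-2) + (15 - 1*8))/((-6 - 7)/(30 - 7) + 13) + 125)**2 = ((-8 + (15 - 8))/(-13/23 + 13) + 125)**2 = ((-8 + 7)/((1/23)*(-13) + 13) + 125)**2 = (-1/(-13/23 + 13) + 125)**2 = (-1/286/23 + 125)**2 = (-1*23/286 + 125)**2 = (-23/286 + 125)**2 = (35727/286)**2 = 1276418529/81796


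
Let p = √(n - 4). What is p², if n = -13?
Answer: -17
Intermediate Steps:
p = I*√17 (p = √(-13 - 4) = √(-17) = I*√17 ≈ 4.1231*I)
p² = (I*√17)² = -17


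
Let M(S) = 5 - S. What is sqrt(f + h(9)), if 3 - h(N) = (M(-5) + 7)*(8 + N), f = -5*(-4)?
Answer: I*sqrt(266) ≈ 16.31*I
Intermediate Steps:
f = 20
h(N) = -133 - 17*N (h(N) = 3 - ((5 - 1*(-5)) + 7)*(8 + N) = 3 - ((5 + 5) + 7)*(8 + N) = 3 - (10 + 7)*(8 + N) = 3 - 17*(8 + N) = 3 - (136 + 17*N) = 3 + (-136 - 17*N) = -133 - 17*N)
sqrt(f + h(9)) = sqrt(20 + (-133 - 17*9)) = sqrt(20 + (-133 - 153)) = sqrt(20 - 286) = sqrt(-266) = I*sqrt(266)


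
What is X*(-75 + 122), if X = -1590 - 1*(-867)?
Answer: -33981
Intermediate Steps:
X = -723 (X = -1590 + 867 = -723)
X*(-75 + 122) = -723*(-75 + 122) = -723*47 = -33981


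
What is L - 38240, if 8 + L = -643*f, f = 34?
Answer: -60110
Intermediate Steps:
L = -21870 (L = -8 - 643*34 = -8 - 21862 = -21870)
L - 38240 = -21870 - 38240 = -60110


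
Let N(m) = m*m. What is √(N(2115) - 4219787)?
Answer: √253438 ≈ 503.43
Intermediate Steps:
N(m) = m²
√(N(2115) - 4219787) = √(2115² - 4219787) = √(4473225 - 4219787) = √253438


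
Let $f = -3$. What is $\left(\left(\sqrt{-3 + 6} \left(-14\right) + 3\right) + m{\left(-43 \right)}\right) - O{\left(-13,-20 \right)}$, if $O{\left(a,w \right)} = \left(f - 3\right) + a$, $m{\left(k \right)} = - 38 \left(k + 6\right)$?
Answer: $1428 - 14 \sqrt{3} \approx 1403.8$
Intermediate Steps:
$m{\left(k \right)} = -228 - 38 k$ ($m{\left(k \right)} = - 38 \left(6 + k\right) = -228 - 38 k$)
$O{\left(a,w \right)} = -6 + a$ ($O{\left(a,w \right)} = \left(-3 - 3\right) + a = -6 + a$)
$\left(\left(\sqrt{-3 + 6} \left(-14\right) + 3\right) + m{\left(-43 \right)}\right) - O{\left(-13,-20 \right)} = \left(\left(\sqrt{-3 + 6} \left(-14\right) + 3\right) - -1406\right) - \left(-6 - 13\right) = \left(\left(\sqrt{3} \left(-14\right) + 3\right) + \left(-228 + 1634\right)\right) - -19 = \left(\left(- 14 \sqrt{3} + 3\right) + 1406\right) + 19 = \left(\left(3 - 14 \sqrt{3}\right) + 1406\right) + 19 = \left(1409 - 14 \sqrt{3}\right) + 19 = 1428 - 14 \sqrt{3}$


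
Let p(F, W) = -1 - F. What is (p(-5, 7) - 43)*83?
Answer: -3237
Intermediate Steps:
(p(-5, 7) - 43)*83 = ((-1 - 1*(-5)) - 43)*83 = ((-1 + 5) - 43)*83 = (4 - 43)*83 = -39*83 = -3237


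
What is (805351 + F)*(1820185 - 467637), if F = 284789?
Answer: 1474466676720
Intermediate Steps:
(805351 + F)*(1820185 - 467637) = (805351 + 284789)*(1820185 - 467637) = 1090140*1352548 = 1474466676720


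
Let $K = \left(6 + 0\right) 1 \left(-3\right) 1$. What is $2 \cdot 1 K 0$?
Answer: $0$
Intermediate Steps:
$K = -18$ ($K = 6 \cdot 1 \left(-3\right) 1 = 6 \left(-3\right) 1 = \left(-18\right) 1 = -18$)
$2 \cdot 1 K 0 = 2 \cdot 1 \left(-18\right) 0 = 2 \left(-18\right) 0 = \left(-36\right) 0 = 0$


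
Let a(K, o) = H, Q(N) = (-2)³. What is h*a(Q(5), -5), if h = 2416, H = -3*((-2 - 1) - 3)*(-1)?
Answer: -43488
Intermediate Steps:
Q(N) = -8
H = -18 (H = -3*(-3 - 3)*(-1) = -3*(-6)*(-1) = 18*(-1) = -18)
a(K, o) = -18
h*a(Q(5), -5) = 2416*(-18) = -43488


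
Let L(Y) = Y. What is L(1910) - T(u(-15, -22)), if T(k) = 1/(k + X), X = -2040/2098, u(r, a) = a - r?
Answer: 15974379/8363 ≈ 1910.1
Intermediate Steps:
X = -1020/1049 (X = -2040*1/2098 = -1020/1049 ≈ -0.97235)
T(k) = 1/(-1020/1049 + k) (T(k) = 1/(k - 1020/1049) = 1/(-1020/1049 + k))
L(1910) - T(u(-15, -22)) = 1910 - 1049/(-1020 + 1049*(-22 - 1*(-15))) = 1910 - 1049/(-1020 + 1049*(-22 + 15)) = 1910 - 1049/(-1020 + 1049*(-7)) = 1910 - 1049/(-1020 - 7343) = 1910 - 1049/(-8363) = 1910 - 1049*(-1)/8363 = 1910 - 1*(-1049/8363) = 1910 + 1049/8363 = 15974379/8363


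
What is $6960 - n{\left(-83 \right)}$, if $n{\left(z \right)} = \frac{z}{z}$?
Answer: $6959$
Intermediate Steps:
$n{\left(z \right)} = 1$
$6960 - n{\left(-83 \right)} = 6960 - 1 = 6959$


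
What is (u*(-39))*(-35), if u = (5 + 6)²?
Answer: 165165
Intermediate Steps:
u = 121 (u = 11² = 121)
(u*(-39))*(-35) = (121*(-39))*(-35) = -4719*(-35) = 165165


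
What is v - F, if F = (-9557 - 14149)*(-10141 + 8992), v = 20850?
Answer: -27217344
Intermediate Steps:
F = 27238194 (F = -23706*(-1149) = 27238194)
v - F = 20850 - 1*27238194 = 20850 - 27238194 = -27217344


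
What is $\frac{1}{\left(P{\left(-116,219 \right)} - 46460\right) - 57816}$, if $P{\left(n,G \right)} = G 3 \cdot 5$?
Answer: $- \frac{1}{100991} \approx -9.9019 \cdot 10^{-6}$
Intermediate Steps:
$P{\left(n,G \right)} = 15 G$ ($P{\left(n,G \right)} = 3 G 5 = 15 G$)
$\frac{1}{\left(P{\left(-116,219 \right)} - 46460\right) - 57816} = \frac{1}{\left(15 \cdot 219 - 46460\right) - 57816} = \frac{1}{\left(3285 - 46460\right) - 57816} = \frac{1}{-43175 - 57816} = \frac{1}{-100991} = - \frac{1}{100991}$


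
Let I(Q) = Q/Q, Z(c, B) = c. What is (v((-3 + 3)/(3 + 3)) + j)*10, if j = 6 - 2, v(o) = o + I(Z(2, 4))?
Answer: 50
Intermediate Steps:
I(Q) = 1
v(o) = 1 + o (v(o) = o + 1 = 1 + o)
j = 4
(v((-3 + 3)/(3 + 3)) + j)*10 = ((1 + (-3 + 3)/(3 + 3)) + 4)*10 = ((1 + 0/6) + 4)*10 = ((1 + 0*(⅙)) + 4)*10 = ((1 + 0) + 4)*10 = (1 + 4)*10 = 5*10 = 50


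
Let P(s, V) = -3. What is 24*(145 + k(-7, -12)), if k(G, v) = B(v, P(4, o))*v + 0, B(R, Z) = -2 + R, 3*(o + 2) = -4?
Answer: 7512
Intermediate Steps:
o = -10/3 (o = -2 + (1/3)*(-4) = -2 - 4/3 = -10/3 ≈ -3.3333)
k(G, v) = v*(-2 + v) (k(G, v) = (-2 + v)*v + 0 = v*(-2 + v) + 0 = v*(-2 + v))
24*(145 + k(-7, -12)) = 24*(145 - 12*(-2 - 12)) = 24*(145 - 12*(-14)) = 24*(145 + 168) = 24*313 = 7512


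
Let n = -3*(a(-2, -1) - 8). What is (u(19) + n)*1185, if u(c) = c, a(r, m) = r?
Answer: 58065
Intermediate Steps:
n = 30 (n = -3*(-2 - 8) = -3*(-10) = 30)
(u(19) + n)*1185 = (19 + 30)*1185 = 49*1185 = 58065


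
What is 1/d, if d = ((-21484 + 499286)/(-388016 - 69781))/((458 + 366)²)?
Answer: -155416587936/238901 ≈ -6.5055e+5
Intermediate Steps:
d = -238901/155416587936 (d = (477802/(-457797))/(824²) = (477802*(-1/457797))/678976 = -477802/457797*1/678976 = -238901/155416587936 ≈ -1.5372e-6)
1/d = 1/(-238901/155416587936) = -155416587936/238901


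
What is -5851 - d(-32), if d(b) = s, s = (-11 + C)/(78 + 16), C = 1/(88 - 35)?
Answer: -14574550/2491 ≈ -5850.9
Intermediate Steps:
C = 1/53 ≈ 0.018868
s = -291/2491 (s = (-11 + 1/53)/(78 + 16) = -582/53/94 = -582/53*1/94 = -291/2491 ≈ -0.11682)
d(b) = -291/2491
-5851 - d(-32) = -5851 - 1*(-291/2491) = -5851 + 291/2491 = -14574550/2491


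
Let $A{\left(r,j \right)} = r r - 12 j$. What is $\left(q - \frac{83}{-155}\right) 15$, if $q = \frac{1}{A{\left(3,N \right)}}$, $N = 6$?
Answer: $\frac{5074}{651} \approx 7.7942$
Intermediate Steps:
$A{\left(r,j \right)} = r^{2} - 12 j$
$q = - \frac{1}{63}$ ($q = \frac{1}{3^{2} - 72} = \frac{1}{9 - 72} = \frac{1}{-63} = - \frac{1}{63} \approx -0.015873$)
$\left(q - \frac{83}{-155}\right) 15 = \left(- \frac{1}{63} - \frac{83}{-155}\right) 15 = \left(- \frac{1}{63} - - \frac{83}{155}\right) 15 = \left(- \frac{1}{63} + \frac{83}{155}\right) 15 = \frac{5074}{9765} \cdot 15 = \frac{5074}{651}$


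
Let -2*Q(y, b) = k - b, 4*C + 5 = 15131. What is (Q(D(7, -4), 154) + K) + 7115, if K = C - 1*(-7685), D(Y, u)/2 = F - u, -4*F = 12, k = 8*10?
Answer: 37237/2 ≈ 18619.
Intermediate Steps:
C = 7563/2 (C = -5/4 + (1/4)*15131 = -5/4 + 15131/4 = 7563/2 ≈ 3781.5)
k = 80
F = -3 (F = -1/4*12 = -3)
D(Y, u) = -6 - 2*u (D(Y, u) = 2*(-3 - u) = -6 - 2*u)
Q(y, b) = -40 + b/2 (Q(y, b) = -(80 - b)/2 = -40 + b/2)
K = 22933/2 (K = 7563/2 - 1*(-7685) = 7563/2 + 7685 = 22933/2 ≈ 11467.)
(Q(D(7, -4), 154) + K) + 7115 = ((-40 + (1/2)*154) + 22933/2) + 7115 = ((-40 + 77) + 22933/2) + 7115 = (37 + 22933/2) + 7115 = 23007/2 + 7115 = 37237/2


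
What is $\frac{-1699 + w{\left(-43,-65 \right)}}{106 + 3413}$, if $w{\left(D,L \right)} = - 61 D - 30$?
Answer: $\frac{298}{1173} \approx 0.25405$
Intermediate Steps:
$w{\left(D,L \right)} = -30 - 61 D$
$\frac{-1699 + w{\left(-43,-65 \right)}}{106 + 3413} = \frac{-1699 - -2593}{106 + 3413} = \frac{-1699 + \left(-30 + 2623\right)}{3519} = \left(-1699 + 2593\right) \frac{1}{3519} = 894 \cdot \frac{1}{3519} = \frac{298}{1173}$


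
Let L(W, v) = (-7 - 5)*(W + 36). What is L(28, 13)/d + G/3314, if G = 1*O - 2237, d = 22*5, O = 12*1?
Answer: -1394951/182270 ≈ -7.6532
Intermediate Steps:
L(W, v) = -432 - 12*W (L(W, v) = -12*(36 + W) = -432 - 12*W)
O = 12
d = 110
G = -2225 (G = 1*12 - 2237 = 12 - 2237 = -2225)
L(28, 13)/d + G/3314 = (-432 - 12*28)/110 - 2225/3314 = (-432 - 336)*(1/110) - 2225*1/3314 = -768*1/110 - 2225/3314 = -384/55 - 2225/3314 = -1394951/182270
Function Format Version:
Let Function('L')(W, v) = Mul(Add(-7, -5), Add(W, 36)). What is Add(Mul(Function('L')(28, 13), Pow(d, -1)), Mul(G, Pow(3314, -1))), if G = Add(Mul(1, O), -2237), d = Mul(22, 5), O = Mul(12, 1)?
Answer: Rational(-1394951, 182270) ≈ -7.6532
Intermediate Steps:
Function('L')(W, v) = Add(-432, Mul(-12, W)) (Function('L')(W, v) = Mul(-12, Add(36, W)) = Add(-432, Mul(-12, W)))
O = 12
d = 110
G = -2225 (G = Add(Mul(1, 12), -2237) = Add(12, -2237) = -2225)
Add(Mul(Function('L')(28, 13), Pow(d, -1)), Mul(G, Pow(3314, -1))) = Add(Mul(Add(-432, Mul(-12, 28)), Pow(110, -1)), Mul(-2225, Pow(3314, -1))) = Add(Mul(Add(-432, -336), Rational(1, 110)), Mul(-2225, Rational(1, 3314))) = Add(Mul(-768, Rational(1, 110)), Rational(-2225, 3314)) = Add(Rational(-384, 55), Rational(-2225, 3314)) = Rational(-1394951, 182270)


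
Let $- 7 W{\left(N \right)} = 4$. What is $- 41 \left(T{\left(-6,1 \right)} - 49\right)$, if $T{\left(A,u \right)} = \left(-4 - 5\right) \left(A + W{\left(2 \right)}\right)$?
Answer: $- \frac{2911}{7} \approx -415.86$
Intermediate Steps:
$W{\left(N \right)} = - \frac{4}{7}$ ($W{\left(N \right)} = \left(- \frac{1}{7}\right) 4 = - \frac{4}{7}$)
$T{\left(A,u \right)} = \frac{36}{7} - 9 A$ ($T{\left(A,u \right)} = \left(-4 - 5\right) \left(A - \frac{4}{7}\right) = \left(-4 - 5\right) \left(- \frac{4}{7} + A\right) = - 9 \left(- \frac{4}{7} + A\right) = \frac{36}{7} - 9 A$)
$- 41 \left(T{\left(-6,1 \right)} - 49\right) = - 41 \left(\left(\frac{36}{7} - -54\right) - 49\right) = - 41 \left(\left(\frac{36}{7} + 54\right) - 49\right) = - 41 \left(\frac{414}{7} - 49\right) = \left(-41\right) \frac{71}{7} = - \frac{2911}{7}$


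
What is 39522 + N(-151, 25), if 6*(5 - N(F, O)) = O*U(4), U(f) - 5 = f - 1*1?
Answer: 118481/3 ≈ 39494.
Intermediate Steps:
U(f) = 4 + f (U(f) = 5 + (f - 1*1) = 5 + (f - 1) = 5 + (-1 + f) = 4 + f)
N(F, O) = 5 - 4*O/3 (N(F, O) = 5 - O*(4 + 4)/6 = 5 - O*8/6 = 5 - 4*O/3)
39522 + N(-151, 25) = 39522 + (5 - 4/3*25) = 39522 + (5 - 100/3) = 39522 - 85/3 = 118481/3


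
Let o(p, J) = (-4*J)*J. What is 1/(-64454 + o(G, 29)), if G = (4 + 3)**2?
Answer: -1/67818 ≈ -1.4745e-5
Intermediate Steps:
G = 49 (G = 7**2 = 49)
o(p, J) = -4*J**2
1/(-64454 + o(G, 29)) = 1/(-64454 - 4*29**2) = 1/(-64454 - 4*841) = 1/(-64454 - 3364) = 1/(-67818) = -1/67818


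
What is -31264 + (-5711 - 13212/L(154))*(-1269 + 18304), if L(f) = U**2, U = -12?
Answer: -395524441/4 ≈ -9.8881e+7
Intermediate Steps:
L(f) = 144 (L(f) = (-12)**2 = 144)
-31264 + (-5711 - 13212/L(154))*(-1269 + 18304) = -31264 + (-5711 - 13212/144)*(-1269 + 18304) = -31264 + (-5711 - 13212*1/144)*17035 = -31264 + (-5711 - 367/4)*17035 = -31264 - 23211/4*17035 = -31264 - 395399385/4 = -395524441/4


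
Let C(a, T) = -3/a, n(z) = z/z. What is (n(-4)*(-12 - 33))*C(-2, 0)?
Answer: -135/2 ≈ -67.500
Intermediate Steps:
n(z) = 1
(n(-4)*(-12 - 33))*C(-2, 0) = (1*(-12 - 33))*(-3/(-2)) = (1*(-45))*(-3*(-1/2)) = -45*3/2 = -135/2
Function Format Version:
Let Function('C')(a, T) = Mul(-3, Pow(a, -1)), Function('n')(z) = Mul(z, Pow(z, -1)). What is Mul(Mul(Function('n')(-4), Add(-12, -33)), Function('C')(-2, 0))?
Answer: Rational(-135, 2) ≈ -67.500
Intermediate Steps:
Function('n')(z) = 1
Mul(Mul(Function('n')(-4), Add(-12, -33)), Function('C')(-2, 0)) = Mul(Mul(1, Add(-12, -33)), Mul(-3, Pow(-2, -1))) = Mul(Mul(1, -45), Mul(-3, Rational(-1, 2))) = Mul(-45, Rational(3, 2)) = Rational(-135, 2)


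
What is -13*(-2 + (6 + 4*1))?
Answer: -104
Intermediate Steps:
-13*(-2 + (6 + 4*1)) = -13*(-2 + (6 + 4)) = -13*(-2 + 10) = -13*8 = -104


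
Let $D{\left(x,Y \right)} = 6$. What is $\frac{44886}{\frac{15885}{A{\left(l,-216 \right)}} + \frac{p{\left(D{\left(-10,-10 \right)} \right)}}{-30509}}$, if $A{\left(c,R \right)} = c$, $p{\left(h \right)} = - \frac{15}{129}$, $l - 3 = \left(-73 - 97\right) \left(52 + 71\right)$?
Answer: $- \frac{22798448500981}{385911490} \approx -59077.0$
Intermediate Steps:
$l = -20907$ ($l = 3 + \left(-73 - 97\right) \left(52 + 71\right) = 3 - 20910 = -20907$)
$p{\left(h \right)} = - \frac{5}{43}$ ($p{\left(h \right)} = \left(-15\right) \frac{1}{129} = - \frac{5}{43}$)
$\frac{44886}{\frac{15885}{A{\left(l,-216 \right)}} + \frac{p{\left(D{\left(-10,-10 \right)} \right)}}{-30509}} = \frac{44886}{\frac{15885}{-20907} - \frac{5}{43 \left(-30509\right)}} = \frac{44886}{15885 \left(- \frac{1}{20907}\right) - - \frac{5}{1311887}} = \frac{44886}{- \frac{1765}{2323} + \frac{5}{1311887}} = \frac{44886}{- \frac{2315468940}{3047513501}} = 44886 \left(- \frac{3047513501}{2315468940}\right) = - \frac{22798448500981}{385911490}$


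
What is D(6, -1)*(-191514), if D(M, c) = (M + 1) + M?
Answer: -2489682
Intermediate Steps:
D(M, c) = 1 + 2*M (D(M, c) = (1 + M) + M = 1 + 2*M)
D(6, -1)*(-191514) = (1 + 2*6)*(-191514) = (1 + 12)*(-191514) = 13*(-191514) = -2489682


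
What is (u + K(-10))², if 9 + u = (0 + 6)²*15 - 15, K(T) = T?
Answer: 256036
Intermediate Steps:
u = 516 (u = -9 + ((0 + 6)²*15 - 15) = -9 + (6²*15 - 15) = -9 + (36*15 - 15) = -9 + (540 - 15) = -9 + 525 = 516)
(u + K(-10))² = (516 - 10)² = 506² = 256036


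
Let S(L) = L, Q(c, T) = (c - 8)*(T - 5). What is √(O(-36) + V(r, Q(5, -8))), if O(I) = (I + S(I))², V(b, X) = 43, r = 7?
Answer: √5227 ≈ 72.298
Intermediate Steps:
Q(c, T) = (-8 + c)*(-5 + T)
O(I) = 4*I² (O(I) = (I + I)² = (2*I)² = 4*I²)
√(O(-36) + V(r, Q(5, -8))) = √(4*(-36)² + 43) = √(4*1296 + 43) = √(5184 + 43) = √5227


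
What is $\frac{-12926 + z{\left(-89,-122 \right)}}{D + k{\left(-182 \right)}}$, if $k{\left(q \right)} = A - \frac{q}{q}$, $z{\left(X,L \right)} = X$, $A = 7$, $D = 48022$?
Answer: $- \frac{13015}{48028} \approx -0.27099$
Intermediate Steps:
$k{\left(q \right)} = 6$ ($k{\left(q \right)} = 7 - \frac{q}{q} = 7 - 1 = 6$)
$\frac{-12926 + z{\left(-89,-122 \right)}}{D + k{\left(-182 \right)}} = \frac{-12926 - 89}{48022 + 6} = - \frac{13015}{48028}$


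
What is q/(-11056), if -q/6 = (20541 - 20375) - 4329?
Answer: -12489/5528 ≈ -2.2592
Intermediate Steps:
q = 24978 (q = -6*((20541 - 20375) - 4329) = -6*(166 - 4329) = -6*(-4163) = 24978)
q/(-11056) = 24978/(-11056) = 24978*(-1/11056) = -12489/5528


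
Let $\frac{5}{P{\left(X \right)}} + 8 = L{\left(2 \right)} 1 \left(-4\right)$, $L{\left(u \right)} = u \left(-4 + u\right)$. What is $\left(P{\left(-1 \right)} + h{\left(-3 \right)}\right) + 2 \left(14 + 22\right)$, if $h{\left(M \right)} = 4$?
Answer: $\frac{613}{8} \approx 76.625$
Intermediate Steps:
$P{\left(X \right)} = \frac{5}{8}$ ($P{\left(X \right)} = \frac{5}{-8 + 2 \left(-4 + 2\right) 1 \left(-4\right)} = \frac{5}{-8 + 2 \left(-2\right) 1 \left(-4\right)} = \frac{5}{-8 + \left(-4\right) 1 \left(-4\right)} = \frac{5}{-8 - -16} = \frac{5}{-8 + 16} = \frac{5}{8}$)
$\left(P{\left(-1 \right)} + h{\left(-3 \right)}\right) + 2 \left(14 + 22\right) = \left(\frac{5}{8} + 4\right) + 2 \left(14 + 22\right) = \frac{37}{8} + 2 \cdot 36 = \frac{37}{8} + 72 = \frac{613}{8}$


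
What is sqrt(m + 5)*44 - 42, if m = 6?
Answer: -42 + 44*sqrt(11) ≈ 103.93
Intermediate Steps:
sqrt(m + 5)*44 - 42 = sqrt(6 + 5)*44 - 42 = sqrt(11)*44 - 42 = 44*sqrt(11) - 42 = -42 + 44*sqrt(11)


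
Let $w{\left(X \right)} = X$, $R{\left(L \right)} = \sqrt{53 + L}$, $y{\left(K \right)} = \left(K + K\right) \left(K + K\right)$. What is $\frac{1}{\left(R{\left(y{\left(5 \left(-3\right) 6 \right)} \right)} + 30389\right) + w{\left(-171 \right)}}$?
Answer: $\frac{30218}{913095071} - \frac{\sqrt{32453}}{913095071} \approx 3.2897 \cdot 10^{-5}$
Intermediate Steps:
$y{\left(K \right)} = 4 K^{2}$ ($y{\left(K \right)} = 2 K 2 K = 4 K^{2}$)
$\frac{1}{\left(R{\left(y{\left(5 \left(-3\right) 6 \right)} \right)} + 30389\right) + w{\left(-171 \right)}} = \frac{1}{\left(\sqrt{53 + 4 \left(5 \left(-3\right) 6\right)^{2}} + 30389\right) - 171} = \frac{1}{\left(\sqrt{53 + 4 \left(\left(-15\right) 6\right)^{2}} + 30389\right) - 171} = \frac{1}{\left(\sqrt{53 + 4 \left(-90\right)^{2}} + 30389\right) - 171} = \frac{1}{\left(\sqrt{53 + 4 \cdot 8100} + 30389\right) - 171} = \frac{1}{\left(\sqrt{53 + 32400} + 30389\right) - 171} = \frac{1}{\left(\sqrt{32453} + 30389\right) - 171} = \frac{1}{\left(30389 + \sqrt{32453}\right) - 171} = \frac{1}{30218 + \sqrt{32453}}$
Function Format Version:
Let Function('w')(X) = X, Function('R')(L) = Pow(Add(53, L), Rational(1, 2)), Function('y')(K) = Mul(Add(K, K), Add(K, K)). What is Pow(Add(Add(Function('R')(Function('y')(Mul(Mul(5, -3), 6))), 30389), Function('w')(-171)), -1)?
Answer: Add(Rational(30218, 913095071), Mul(Rational(-1, 913095071), Pow(32453, Rational(1, 2)))) ≈ 3.2897e-5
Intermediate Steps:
Function('y')(K) = Mul(4, Pow(K, 2)) (Function('y')(K) = Mul(Mul(2, K), Mul(2, K)) = Mul(4, Pow(K, 2)))
Pow(Add(Add(Function('R')(Function('y')(Mul(Mul(5, -3), 6))), 30389), Function('w')(-171)), -1) = Pow(Add(Add(Pow(Add(53, Mul(4, Pow(Mul(Mul(5, -3), 6), 2))), Rational(1, 2)), 30389), -171), -1) = Pow(Add(Add(Pow(Add(53, Mul(4, Pow(Mul(-15, 6), 2))), Rational(1, 2)), 30389), -171), -1) = Pow(Add(Add(Pow(Add(53, Mul(4, Pow(-90, 2))), Rational(1, 2)), 30389), -171), -1) = Pow(Add(Add(Pow(Add(53, Mul(4, 8100)), Rational(1, 2)), 30389), -171), -1) = Pow(Add(Add(Pow(Add(53, 32400), Rational(1, 2)), 30389), -171), -1) = Pow(Add(Add(Pow(32453, Rational(1, 2)), 30389), -171), -1) = Pow(Add(Add(30389, Pow(32453, Rational(1, 2))), -171), -1) = Pow(Add(30218, Pow(32453, Rational(1, 2))), -1)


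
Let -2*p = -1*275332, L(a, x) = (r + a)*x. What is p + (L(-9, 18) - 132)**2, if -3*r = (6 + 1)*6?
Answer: 435782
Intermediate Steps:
r = -14 (r = -(6 + 1)*6/3 = -7*6/3 = -1/3*42 = -14)
L(a, x) = x*(-14 + a) (L(a, x) = (-14 + a)*x = x*(-14 + a))
p = 137666 (p = -(-1)*275332/2 = -1/2*(-275332) = 137666)
p + (L(-9, 18) - 132)**2 = 137666 + (18*(-14 - 9) - 132)**2 = 137666 + (18*(-23) - 132)**2 = 137666 + (-414 - 132)**2 = 137666 + (-546)**2 = 137666 + 298116 = 435782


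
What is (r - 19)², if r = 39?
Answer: 400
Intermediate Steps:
(r - 19)² = (39 - 19)² = 20² = 400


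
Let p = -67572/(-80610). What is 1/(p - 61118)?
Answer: -13435/821109068 ≈ -1.6362e-5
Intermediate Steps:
p = 11262/13435 (p = -67572*(-1/80610) = 11262/13435 ≈ 0.83826)
1/(p - 61118) = 1/(11262/13435 - 61118) = 1/(-821109068/13435) = -13435/821109068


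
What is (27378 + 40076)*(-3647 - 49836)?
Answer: -3607642282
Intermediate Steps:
(27378 + 40076)*(-3647 - 49836) = 67454*(-53483) = -3607642282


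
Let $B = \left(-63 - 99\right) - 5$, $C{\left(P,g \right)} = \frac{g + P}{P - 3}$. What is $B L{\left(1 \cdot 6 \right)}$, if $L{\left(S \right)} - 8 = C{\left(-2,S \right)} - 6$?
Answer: $- \frac{1002}{5} \approx -200.4$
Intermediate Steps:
$C{\left(P,g \right)} = \frac{P + g}{-3 + P}$
$L{\left(S \right)} = \frac{12}{5} - \frac{S}{5}$ ($L{\left(S \right)} = 8 + \left(\frac{-2 + S}{-3 - 2} - 6\right) = 8 + \left(\frac{-2 + S}{-5} - 6\right) = 8 - \left(6 + \frac{-2 + S}{5}\right) = 8 - \left(\frac{28}{5} + \frac{S}{5}\right) = \frac{12}{5} - \frac{S}{5}$)
$B = -167$ ($B = -162 - 5 = -167$)
$B L{\left(1 \cdot 6 \right)} = - 167 \left(\frac{12}{5} - \frac{1 \cdot 6}{5}\right) = - 167 \left(\frac{12}{5} - \frac{6}{5}\right) = \left(-167\right) \frac{6}{5} = - \frac{1002}{5}$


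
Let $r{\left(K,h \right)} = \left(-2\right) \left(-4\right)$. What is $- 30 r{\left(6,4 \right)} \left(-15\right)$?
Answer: $3600$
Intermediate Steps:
$r{\left(K,h \right)} = 8$
$- 30 r{\left(6,4 \right)} \left(-15\right) = \left(-30\right) 8 \left(-15\right) = \left(-240\right) \left(-15\right) = 3600$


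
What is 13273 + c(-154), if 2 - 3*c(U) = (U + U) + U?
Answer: 40283/3 ≈ 13428.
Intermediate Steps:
c(U) = ⅔ - U (c(U) = ⅔ - ((U + U) + U)/3 = ⅔ - (2*U + U)/3 = ⅔ - U)
13273 + c(-154) = 13273 + (⅔ - 1*(-154)) = 13273 + (⅔ + 154) = 13273 + 464/3 = 40283/3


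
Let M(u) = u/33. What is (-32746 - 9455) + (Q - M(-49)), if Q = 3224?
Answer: -1286192/33 ≈ -38976.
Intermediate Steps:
M(u) = u/33 (M(u) = u*(1/33) = u/33)
(-32746 - 9455) + (Q - M(-49)) = (-32746 - 9455) + (3224 - (-49)/33) = -42201 + (3224 - 1*(-49/33)) = -42201 + (3224 + 49/33) = -42201 + 106441/33 = -1286192/33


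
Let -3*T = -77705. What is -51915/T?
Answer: -31149/15541 ≈ -2.0043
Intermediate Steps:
T = 77705/3 (T = -⅓*(-77705) = 77705/3 ≈ 25902.)
-51915/T = -51915/77705/3 = -51915*3/77705 = -31149/15541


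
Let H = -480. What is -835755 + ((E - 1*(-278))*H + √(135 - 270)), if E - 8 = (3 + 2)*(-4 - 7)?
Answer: -946635 + 3*I*√15 ≈ -9.4664e+5 + 11.619*I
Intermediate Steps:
E = -47 (E = 8 + (3 + 2)*(-4 - 7) = 8 + 5*(-11) = 8 - 55 = -47)
-835755 + ((E - 1*(-278))*H + √(135 - 270)) = -835755 + ((-47 - 1*(-278))*(-480) + √(135 - 270)) = -835755 + ((-47 + 278)*(-480) + √(-135)) = -835755 + (231*(-480) + 3*I*√15) = -835755 + (-110880 + 3*I*√15) = -946635 + 3*I*√15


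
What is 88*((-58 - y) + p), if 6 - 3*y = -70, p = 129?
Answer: 12056/3 ≈ 4018.7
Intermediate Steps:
y = 76/3 (y = 2 - ⅓*(-70) = 2 + 70/3 = 76/3 ≈ 25.333)
88*((-58 - y) + p) = 88*((-58 - 1*76/3) + 129) = 88*((-58 - 76/3) + 129) = 88*(-250/3 + 129) = 88*(137/3) = 12056/3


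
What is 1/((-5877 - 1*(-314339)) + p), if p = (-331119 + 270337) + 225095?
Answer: 1/472775 ≈ 2.1152e-6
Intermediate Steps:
p = 164313 (p = -60782 + 225095 = 164313)
1/((-5877 - 1*(-314339)) + p) = 1/((-5877 - 1*(-314339)) + 164313) = 1/((-5877 + 314339) + 164313) = 1/(308462 + 164313) = 1/472775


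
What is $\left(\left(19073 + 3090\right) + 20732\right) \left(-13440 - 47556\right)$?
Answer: $-2616423420$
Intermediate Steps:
$\left(\left(19073 + 3090\right) + 20732\right) \left(-13440 - 47556\right) = \left(22163 + 20732\right) \left(-60996\right) = 42895 \left(-60996\right) = -2616423420$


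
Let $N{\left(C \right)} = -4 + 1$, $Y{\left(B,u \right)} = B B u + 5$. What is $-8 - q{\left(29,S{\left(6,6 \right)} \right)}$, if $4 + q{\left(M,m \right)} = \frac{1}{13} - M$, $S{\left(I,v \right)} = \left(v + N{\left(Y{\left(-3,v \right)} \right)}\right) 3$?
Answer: $\frac{324}{13} \approx 24.923$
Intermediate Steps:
$Y{\left(B,u \right)} = 5 + u B^{2}$ ($Y{\left(B,u \right)} = B^{2} u + 5 = u B^{2} + 5 = 5 + u B^{2}$)
$N{\left(C \right)} = -3$
$S{\left(I,v \right)} = -9 + 3 v$ ($S{\left(I,v \right)} = \left(v - 3\right) 3 = \left(-3 + v\right) 3 = -9 + 3 v$)
$q{\left(M,m \right)} = - \frac{51}{13} - M$ ($q{\left(M,m \right)} = -4 - \left(- \frac{1}{13} + M\right) = - \frac{51}{13} - M$)
$-8 - q{\left(29,S{\left(6,6 \right)} \right)} = -8 - \left(- \frac{51}{13} - 29\right) = -8 - - \frac{428}{13} = -8 + \frac{428}{13} = \frac{324}{13}$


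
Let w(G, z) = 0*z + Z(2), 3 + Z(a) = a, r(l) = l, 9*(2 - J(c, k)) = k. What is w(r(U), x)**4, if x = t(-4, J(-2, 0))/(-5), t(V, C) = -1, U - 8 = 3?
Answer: 1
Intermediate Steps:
U = 11 (U = 8 + 3 = 11)
J(c, k) = 2 - k/9
Z(a) = -3 + a
x = 1/5 (x = -1/(-5) = -1*(-1/5) = 1/5 ≈ 0.20000)
w(G, z) = -1 (w(G, z) = 0*z + (-3 + 2) = 0 - 1 = -1)
w(r(U), x)**4 = (-1)**4 = 1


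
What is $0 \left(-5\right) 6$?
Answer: $0$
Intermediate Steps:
$0 \left(-5\right) 6 = 0 \cdot 6 = 0$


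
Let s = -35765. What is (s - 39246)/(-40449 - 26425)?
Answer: 75011/66874 ≈ 1.1217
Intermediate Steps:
(s - 39246)/(-40449 - 26425) = (-35765 - 39246)/(-40449 - 26425) = -75011/(-66874) = -75011*(-1/66874) = 75011/66874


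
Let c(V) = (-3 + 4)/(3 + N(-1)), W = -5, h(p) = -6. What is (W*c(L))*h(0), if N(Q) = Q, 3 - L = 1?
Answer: 15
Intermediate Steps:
L = 2 (L = 3 - 1*1 = 3 - 1 = 2)
c(V) = ½ (c(V) = (-3 + 4)/(3 - 1) = 1/2 = 1*(½) = ½)
(W*c(L))*h(0) = -5*½*(-6) = -5/2*(-6) = 15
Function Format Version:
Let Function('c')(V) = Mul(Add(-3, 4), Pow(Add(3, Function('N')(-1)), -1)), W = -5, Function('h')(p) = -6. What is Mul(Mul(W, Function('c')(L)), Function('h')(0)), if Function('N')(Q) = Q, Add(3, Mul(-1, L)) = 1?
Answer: 15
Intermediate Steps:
L = 2 (L = Add(3, Mul(-1, 1)) = Add(3, -1) = 2)
Function('c')(V) = Rational(1, 2) (Function('c')(V) = Mul(Add(-3, 4), Pow(Add(3, -1), -1)) = Mul(1, Pow(2, -1)) = Mul(1, Rational(1, 2)) = Rational(1, 2))
Mul(Mul(W, Function('c')(L)), Function('h')(0)) = Mul(Mul(-5, Rational(1, 2)), -6) = Mul(Rational(-5, 2), -6) = 15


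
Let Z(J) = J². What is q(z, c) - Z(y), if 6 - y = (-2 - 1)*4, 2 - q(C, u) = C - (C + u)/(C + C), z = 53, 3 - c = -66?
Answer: -19814/53 ≈ -373.85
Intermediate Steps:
c = 69 (c = 3 - 1*(-66) = 3 + 66 = 69)
q(C, u) = 2 - C + (C + u)/(2*C) (q(C, u) = 2 - (C - (C + u)/(C + C)) = 2 - (C - (C + u)/(2*C)) = 2 + (-C + (C + u)/(2*C)) = 2 - C + (C + u)/(2*C))
y = 18 (y = 6 - (-2 - 1)*4 = 6 - (-3)*4 = 6 - 1*(-12) = 6 + 12 = 18)
q(z, c) - Z(y) = (5/2 - 1*53 + (½)*69/53) - 1*18² = (5/2 - 53 + (½)*69*(1/53)) - 1*324 = (5/2 - 53 + 69/106) - 324 = -2642/53 - 324 = -19814/53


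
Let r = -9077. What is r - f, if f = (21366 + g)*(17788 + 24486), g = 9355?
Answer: -1298708631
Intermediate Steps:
f = 1298699554 (f = (21366 + 9355)*(17788 + 24486) = 30721*42274 = 1298699554)
r - f = -9077 - 1*1298699554 = -9077 - 1298699554 = -1298708631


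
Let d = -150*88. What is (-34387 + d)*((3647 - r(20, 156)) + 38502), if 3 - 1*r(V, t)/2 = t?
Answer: -2020306085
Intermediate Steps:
r(V, t) = 6 - 2*t
d = -13200
(-34387 + d)*((3647 - r(20, 156)) + 38502) = (-34387 - 13200)*((3647 - (6 - 2*156)) + 38502) = -47587*((3647 - (6 - 312)) + 38502) = -47587*((3647 - 1*(-306)) + 38502) = -47587*((3647 + 306) + 38502) = -47587*(3953 + 38502) = -47587*42455 = -2020306085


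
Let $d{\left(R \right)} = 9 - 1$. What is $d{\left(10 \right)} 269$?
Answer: $2152$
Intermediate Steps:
$d{\left(R \right)} = 8$
$d{\left(10 \right)} 269 = 8 \cdot 269 = 2152$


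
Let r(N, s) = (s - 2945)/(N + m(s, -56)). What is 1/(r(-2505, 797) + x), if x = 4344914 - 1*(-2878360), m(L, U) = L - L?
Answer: 835/6031434506 ≈ 1.3844e-7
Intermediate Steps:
m(L, U) = 0
r(N, s) = (-2945 + s)/N (r(N, s) = (s - 2945)/(N + 0) = (-2945 + s)/N)
x = 7223274 (x = 4344914 + 2878360 = 7223274)
1/(r(-2505, 797) + x) = 1/((-2945 + 797)/(-2505) + 7223274) = 1/(-1/2505*(-2148) + 7223274) = 1/(716/835 + 7223274) = 1/(6031434506/835) = 835/6031434506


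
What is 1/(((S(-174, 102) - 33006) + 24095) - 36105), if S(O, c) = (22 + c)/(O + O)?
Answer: -87/3916423 ≈ -2.2214e-5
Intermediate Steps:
S(O, c) = (22 + c)/(2*O) (S(O, c) = (22 + c)/((2*O)) = (22 + c)*(1/(2*O)) = (22 + c)/(2*O))
1/(((S(-174, 102) - 33006) + 24095) - 36105) = 1/((((½)*(22 + 102)/(-174) - 33006) + 24095) - 36105) = 1/((((½)*(-1/174)*124 - 33006) + 24095) - 36105) = 1/(((-31/87 - 33006) + 24095) - 36105) = 1/((-2871553/87 + 24095) - 36105) = 1/(-775288/87 - 36105) = 1/(-3916423/87) = -87/3916423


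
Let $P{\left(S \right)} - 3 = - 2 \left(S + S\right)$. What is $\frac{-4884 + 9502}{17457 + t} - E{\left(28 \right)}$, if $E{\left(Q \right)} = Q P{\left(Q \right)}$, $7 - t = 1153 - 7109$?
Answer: $\frac{35741229}{11710} \approx 3052.2$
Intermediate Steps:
$t = 5963$ ($t = 7 - \left(1153 - 7109\right) = 7 - -5956 = 7 + 5956 = 5963$)
$P{\left(S \right)} = 3 - 4 S$ ($P{\left(S \right)} = 3 - 2 \left(S + S\right) = 3 - 2 \cdot 2 S = 3 - 4 S$)
$E{\left(Q \right)} = Q \left(3 - 4 Q\right)$
$\frac{-4884 + 9502}{17457 + t} - E{\left(28 \right)} = \frac{-4884 + 9502}{17457 + 5963} - 28 \left(3 - 112\right) = \frac{4618}{23420} - 28 \left(3 - 112\right) = 4618 \cdot \frac{1}{23420} - 28 \left(-109\right) = \frac{2309}{11710} - -3052 = \frac{2309}{11710} + 3052 = \frac{35741229}{11710}$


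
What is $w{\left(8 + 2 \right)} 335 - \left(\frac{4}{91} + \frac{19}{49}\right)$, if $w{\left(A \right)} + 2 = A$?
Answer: $\frac{1706885}{637} \approx 2679.6$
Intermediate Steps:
$w{\left(A \right)} = -2 + A$
$w{\left(8 + 2 \right)} 335 - \left(\frac{4}{91} + \frac{19}{49}\right) = \left(-2 + \left(8 + 2\right)\right) 335 - \left(\frac{4}{91} + \frac{19}{49}\right) = \left(-2 + 10\right) 335 - \frac{275}{637} = 8 \cdot 335 - \frac{275}{637} = 2680 - \frac{275}{637} = \frac{1706885}{637}$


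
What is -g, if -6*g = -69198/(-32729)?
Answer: 11533/32729 ≈ 0.35238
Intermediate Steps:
g = -11533/32729 (g = -(-11533)/(-32729) = -(-11533)*(-1)/32729 = -1/6*69198/32729 = -11533/32729 ≈ -0.35238)
-g = -1*(-11533/32729) = 11533/32729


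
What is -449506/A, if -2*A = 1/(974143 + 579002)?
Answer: 1396295992740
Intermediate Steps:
A = -1/3106290 (A = -1/(2*(974143 + 579002)) = -½/1553145 = -½*1/1553145 = -1/3106290 ≈ -3.2193e-7)
-449506/A = -449506/(-1/3106290) = -449506*(-3106290) = 1396295992740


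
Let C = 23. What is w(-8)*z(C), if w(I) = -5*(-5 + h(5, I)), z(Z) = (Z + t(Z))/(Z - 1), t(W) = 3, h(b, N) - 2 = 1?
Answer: 130/11 ≈ 11.818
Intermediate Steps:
h(b, N) = 3 (h(b, N) = 2 + 1 = 3)
z(Z) = (3 + Z)/(-1 + Z) (z(Z) = (Z + 3)/(Z - 1) = (3 + Z)/(-1 + Z))
w(I) = 10 (w(I) = -5*(-5 + 3) = -5*(-2) = 10)
w(-8)*z(C) = 10*((3 + 23)/(-1 + 23)) = 10*(26/22) = 10*((1/22)*26) = 10*(13/11) = 130/11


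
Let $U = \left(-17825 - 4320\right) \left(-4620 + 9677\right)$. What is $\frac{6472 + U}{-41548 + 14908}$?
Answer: $\frac{37326931}{8880} \approx 4203.5$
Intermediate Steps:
$U = -111987265$ ($U = \left(-17825 - 4320\right) 5057 = \left(-22145\right) 5057 = -111987265$)
$\frac{6472 + U}{-41548 + 14908} = \frac{6472 - 111987265}{-41548 + 14908} = - \frac{111980793}{-26640} = \left(-111980793\right) \left(- \frac{1}{26640}\right) = \frac{37326931}{8880}$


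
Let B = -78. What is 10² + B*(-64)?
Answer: 5092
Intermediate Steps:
10² + B*(-64) = 10² - 78*(-64) = 100 + 4992 = 5092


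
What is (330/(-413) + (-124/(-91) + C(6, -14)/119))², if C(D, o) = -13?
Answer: 1719843841/8330760529 ≈ 0.20644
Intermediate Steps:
(330/(-413) + (-124/(-91) + C(6, -14)/119))² = (330/(-413) + (-124/(-91) - 13/119))² = (330*(-1/413) + (-124*(-1/91) - 13*1/119))² = (-330/413 + (124/91 - 13/119))² = (-330/413 + 277/221)² = (41471/91273)² = 1719843841/8330760529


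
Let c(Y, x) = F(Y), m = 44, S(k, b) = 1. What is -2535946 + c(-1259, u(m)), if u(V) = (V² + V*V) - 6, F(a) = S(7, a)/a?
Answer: -3192756015/1259 ≈ -2.5359e+6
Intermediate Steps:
F(a) = 1/a
u(V) = -6 + 2*V² (u(V) = (V² + V²) - 6 = 2*V² - 6 = -6 + 2*V²)
c(Y, x) = 1/Y
-2535946 + c(-1259, u(m)) = -2535946 + 1/(-1259) = -2535946 - 1/1259 = -3192756015/1259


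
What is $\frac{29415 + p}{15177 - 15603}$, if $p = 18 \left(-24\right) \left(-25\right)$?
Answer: $- \frac{13405}{142} \approx -94.401$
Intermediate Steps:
$p = 10800$ ($p = \left(-432\right) \left(-25\right) = 10800$)
$\frac{29415 + p}{15177 - 15603} = \frac{29415 + 10800}{15177 - 15603} = \frac{40215}{-426} = 40215 \left(- \frac{1}{426}\right) = - \frac{13405}{142}$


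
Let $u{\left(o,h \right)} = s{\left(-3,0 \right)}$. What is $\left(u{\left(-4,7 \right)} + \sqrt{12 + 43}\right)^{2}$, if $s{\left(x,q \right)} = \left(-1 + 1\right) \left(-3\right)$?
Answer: $55$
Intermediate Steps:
$s{\left(x,q \right)} = 0$ ($s{\left(x,q \right)} = 0 \left(-3\right) = 0$)
$u{\left(o,h \right)} = 0$
$\left(u{\left(-4,7 \right)} + \sqrt{12 + 43}\right)^{2} = \left(0 + \sqrt{12 + 43}\right)^{2} = \left(0 + \sqrt{55}\right)^{2} = \left(\sqrt{55}\right)^{2} = 55$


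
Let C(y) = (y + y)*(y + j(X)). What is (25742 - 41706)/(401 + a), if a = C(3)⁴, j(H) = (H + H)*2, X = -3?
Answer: -15964/8503457 ≈ -0.0018774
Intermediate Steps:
j(H) = 4*H (j(H) = (2*H)*2 = 4*H)
C(y) = 2*y*(-12 + y) (C(y) = (y + y)*(y + 4*(-3)) = (2*y)*(y - 12) = (2*y)*(-12 + y) = 2*y*(-12 + y))
a = 8503056 (a = (2*3*(-12 + 3))⁴ = (2*3*(-9))⁴ = (-54)⁴ = 8503056)
(25742 - 41706)/(401 + a) = (25742 - 41706)/(401 + 8503056) = -15964/8503457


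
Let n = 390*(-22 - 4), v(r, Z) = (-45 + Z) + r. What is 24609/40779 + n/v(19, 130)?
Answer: -2634229/27186 ≈ -96.896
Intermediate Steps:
v(r, Z) = -45 + Z + r
n = -10140 (n = 390*(-26) = -10140)
24609/40779 + n/v(19, 130) = 24609/40779 - 10140/(-45 + 130 + 19) = 24609*(1/40779) - 10140/104 = 8203/13593 - 10140*1/104 = 8203/13593 - 195/2 = -2634229/27186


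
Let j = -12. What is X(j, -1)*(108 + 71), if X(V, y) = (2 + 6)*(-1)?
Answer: -1432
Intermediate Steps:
X(V, y) = -8 (X(V, y) = 8*(-1) = -8)
X(j, -1)*(108 + 71) = -8*(108 + 71) = -8*179 = -1432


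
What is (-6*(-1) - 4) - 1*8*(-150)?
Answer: 1202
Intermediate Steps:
(-6*(-1) - 4) - 1*8*(-150) = (6 - 4) - 8*(-150) = 2 + 1200 = 1202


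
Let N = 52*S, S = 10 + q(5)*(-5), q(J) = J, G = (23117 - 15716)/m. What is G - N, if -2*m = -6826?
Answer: 2669541/3413 ≈ 782.17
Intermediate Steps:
m = 3413 (m = -½*(-6826) = 3413)
G = 7401/3413 (G = (23117 - 15716)/3413 = 7401*(1/3413) = 7401/3413 ≈ 2.1685)
S = -15 (S = 10 + 5*(-5) = 10 - 25 = -15)
N = -780 (N = 52*(-15) = -780)
G - N = 7401/3413 - 1*(-780) = 7401/3413 + 780 = 2669541/3413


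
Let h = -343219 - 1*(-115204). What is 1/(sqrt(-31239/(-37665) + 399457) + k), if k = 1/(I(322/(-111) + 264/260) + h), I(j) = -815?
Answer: 63843570/5835808903078439881 + 62835802680*sqrt(21593192290)/5835808903078439881 ≈ 0.0015822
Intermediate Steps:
h = -228015 (h = -343219 + 115204 = -228015)
k = -1/228830 (k = 1/(-815 - 228015) = 1/(-228830) = -1/228830 ≈ -4.3701e-6)
1/(sqrt(-31239/(-37665) + 399457) + k) = 1/(sqrt(-31239/(-37665) + 399457) - 1/228830) = 1/(sqrt(-31239*(-1/37665) + 399457) - 1/228830) = 1/(sqrt(1157/1395 + 399457) - 1/228830) = 1/(sqrt(557243672/1395) - 1/228830) = 1/(2*sqrt(21593192290)/465 - 1/228830) = 1/(-1/228830 + 2*sqrt(21593192290)/465)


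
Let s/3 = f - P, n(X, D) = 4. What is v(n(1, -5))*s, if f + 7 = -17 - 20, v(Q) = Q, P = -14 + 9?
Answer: -468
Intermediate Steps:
P = -5
f = -44 (f = -7 + (-17 - 20) = -7 - 37 = -44)
s = -117 (s = 3*(-44 - 1*(-5)) = 3*(-44 + 5) = 3*(-39) = -117)
v(n(1, -5))*s = 4*(-117) = -468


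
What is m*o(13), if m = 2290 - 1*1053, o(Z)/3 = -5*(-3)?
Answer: 55665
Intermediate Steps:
o(Z) = 45 (o(Z) = 3*(-5*(-3)) = 3*15 = 45)
m = 1237 (m = 2290 - 1053 = 1237)
m*o(13) = 1237*45 = 55665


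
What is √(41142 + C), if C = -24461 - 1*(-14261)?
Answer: 9*√382 ≈ 175.90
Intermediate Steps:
C = -10200 (C = -24461 + 14261 = -10200)
√(41142 + C) = √(41142 - 10200) = √30942 = 9*√382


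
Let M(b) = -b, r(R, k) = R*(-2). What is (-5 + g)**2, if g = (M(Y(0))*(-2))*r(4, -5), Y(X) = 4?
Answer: 4761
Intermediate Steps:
r(R, k) = -2*R
g = -64 (g = (-1*4*(-2))*(-2*4) = -4*(-2)*(-8) = 8*(-8) = -64)
(-5 + g)**2 = (-5 - 64)**2 = (-69)**2 = 4761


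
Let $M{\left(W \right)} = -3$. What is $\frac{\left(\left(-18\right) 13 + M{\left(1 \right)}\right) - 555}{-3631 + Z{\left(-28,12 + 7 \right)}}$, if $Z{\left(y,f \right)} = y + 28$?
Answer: $\frac{792}{3631} \approx 0.21812$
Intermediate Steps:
$Z{\left(y,f \right)} = 28 + y$
$\frac{\left(\left(-18\right) 13 + M{\left(1 \right)}\right) - 555}{-3631 + Z{\left(-28,12 + 7 \right)}} = \frac{\left(\left(-18\right) 13 - 3\right) - 555}{-3631 + \left(28 - 28\right)} = \frac{\left(-234 - 3\right) - 555}{-3631 + 0} = \frac{-237 - 555}{-3631} = \left(-792\right) \left(- \frac{1}{3631}\right) = \frac{792}{3631}$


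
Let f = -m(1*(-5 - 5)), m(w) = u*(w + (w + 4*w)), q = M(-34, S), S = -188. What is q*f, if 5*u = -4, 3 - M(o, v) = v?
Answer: -9168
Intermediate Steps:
M(o, v) = 3 - v
u = -⅘ (u = (⅕)*(-4) = -⅘ ≈ -0.80000)
q = 191 (q = 3 - 1*(-188) = 3 + 188 = 191)
m(w) = -24*w/5 (m(w) = -4*(w + (w + 4*w))/5 = -4*(w + 5*w)/5 = -24*w/5)
f = -48 (f = -(-24)*1*(-5 - 5)/5 = -(-24)*1*(-10)/5 = -(-24)*(-10)/5 = -1*48 = -48)
q*f = 191*(-48) = -9168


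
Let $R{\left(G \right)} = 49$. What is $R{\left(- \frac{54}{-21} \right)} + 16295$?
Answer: $16344$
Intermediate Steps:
$R{\left(- \frac{54}{-21} \right)} + 16295 = 49 + 16295 = 16344$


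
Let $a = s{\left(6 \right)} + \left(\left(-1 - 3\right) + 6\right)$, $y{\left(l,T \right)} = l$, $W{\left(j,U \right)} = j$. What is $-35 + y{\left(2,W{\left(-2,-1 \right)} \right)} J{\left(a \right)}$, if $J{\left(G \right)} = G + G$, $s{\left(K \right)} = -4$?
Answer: $-43$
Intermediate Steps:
$a = -2$ ($a = -4 + \left(\left(-1 - 3\right) + 6\right) = -4 + \left(-4 + 6\right) = -4 + 2 = -2$)
$J{\left(G \right)} = 2 G$
$-35 + y{\left(2,W{\left(-2,-1 \right)} \right)} J{\left(a \right)} = -35 + 2 \cdot 2 \left(-2\right) = -35 + 2 \left(-4\right) = -35 - 8 = -43$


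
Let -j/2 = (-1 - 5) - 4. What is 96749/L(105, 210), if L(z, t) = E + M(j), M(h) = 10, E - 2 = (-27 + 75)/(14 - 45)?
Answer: 2999219/324 ≈ 9256.8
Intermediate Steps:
E = 14/31 (E = 2 + (-27 + 75)/(14 - 45) = 2 + 48/(-31) = 2 + 48*(-1/31) = 2 - 48/31 = 14/31 ≈ 0.45161)
j = 20 (j = -2*((-1 - 5) - 4) = -2*(-6 - 4) = -2*(-10) = 20)
L(z, t) = 324/31 (L(z, t) = 14/31 + 10 = 324/31)
96749/L(105, 210) = 96749/(324/31) = 96749*(31/324) = 2999219/324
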